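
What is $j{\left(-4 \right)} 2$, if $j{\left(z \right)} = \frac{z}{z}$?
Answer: $2$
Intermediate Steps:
$j{\left(z \right)} = 1$
$j{\left(-4 \right)} 2 = 1 \cdot 2 = 2$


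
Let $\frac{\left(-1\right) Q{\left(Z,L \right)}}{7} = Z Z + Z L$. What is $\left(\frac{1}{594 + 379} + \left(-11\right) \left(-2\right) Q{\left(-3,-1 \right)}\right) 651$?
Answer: $- \frac{167223579}{139} \approx -1.203 \cdot 10^{6}$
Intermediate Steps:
$Q{\left(Z,L \right)} = - 7 Z^{2} - 7 L Z$ ($Q{\left(Z,L \right)} = - 7 \left(Z Z + Z L\right) = - 7 \left(Z^{2} + L Z\right) = - 7 Z^{2} - 7 L Z$)
$\left(\frac{1}{594 + 379} + \left(-11\right) \left(-2\right) Q{\left(-3,-1 \right)}\right) 651 = \left(\frac{1}{594 + 379} + \left(-11\right) \left(-2\right) \left(\left(-7\right) \left(-3\right) \left(-1 - 3\right)\right)\right) 651 = \left(\frac{1}{973} + 22 \left(\left(-7\right) \left(-3\right) \left(-4\right)\right)\right) 651 = \left(\frac{1}{973} + 22 \left(-84\right)\right) 651 = \left(\frac{1}{973} - 1848\right) 651 = \left(- \frac{1798103}{973}\right) 651 = - \frac{167223579}{139}$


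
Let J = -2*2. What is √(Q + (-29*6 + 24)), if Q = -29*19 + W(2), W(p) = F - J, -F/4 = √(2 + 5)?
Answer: √(-697 - 4*√7) ≈ 26.6*I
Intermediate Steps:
F = -4*√7 (F = -4*√(2 + 5) = -4*√7 ≈ -10.583)
J = -4
W(p) = 4 - 4*√7 (W(p) = -4*√7 - 1*(-4) = -4*√7 + 4 = 4 - 4*√7)
Q = -547 - 4*√7 (Q = -29*19 + (4 - 4*√7) = -551 + (4 - 4*√7) = -547 - 4*√7 ≈ -557.58)
√(Q + (-29*6 + 24)) = √((-547 - 4*√7) + (-29*6 + 24)) = √((-547 - 4*√7) + (-174 + 24)) = √((-547 - 4*√7) - 150) = √(-697 - 4*√7)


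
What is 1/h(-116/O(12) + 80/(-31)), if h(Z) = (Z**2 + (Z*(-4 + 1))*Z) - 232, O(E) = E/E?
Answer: -961/27248904 ≈ -3.5267e-5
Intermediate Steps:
O(E) = 1
h(Z) = -232 - 2*Z**2 (h(Z) = (Z**2 + (Z*(-3))*Z) - 232 = (Z**2 + (-3*Z)*Z) - 232 = (Z**2 - 3*Z**2) - 232 = -2*Z**2 - 232 = -232 - 2*Z**2)
1/h(-116/O(12) + 80/(-31)) = 1/(-232 - 2*(-116/1 + 80/(-31))**2) = 1/(-232 - 2*(-116*1 + 80*(-1/31))**2) = 1/(-232 - 2*(-116 - 80/31)**2) = 1/(-232 - 2*(-3676/31)**2) = 1/(-232 - 2*13512976/961) = 1/(-232 - 27025952/961) = 1/(-27248904/961) = -961/27248904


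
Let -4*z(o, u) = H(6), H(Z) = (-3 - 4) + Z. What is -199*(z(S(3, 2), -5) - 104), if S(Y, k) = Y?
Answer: 82585/4 ≈ 20646.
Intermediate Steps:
H(Z) = -7 + Z
z(o, u) = ¼ (z(o, u) = -(-7 + 6)/4 = -¼*(-1) = ¼)
-199*(z(S(3, 2), -5) - 104) = -199*(¼ - 104) = -199*(-415/4) = 82585/4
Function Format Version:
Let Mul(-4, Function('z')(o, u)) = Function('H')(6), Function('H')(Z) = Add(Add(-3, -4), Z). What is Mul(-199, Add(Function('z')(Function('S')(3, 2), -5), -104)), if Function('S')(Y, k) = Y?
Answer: Rational(82585, 4) ≈ 20646.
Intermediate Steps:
Function('H')(Z) = Add(-7, Z)
Function('z')(o, u) = Rational(1, 4) (Function('z')(o, u) = Mul(Rational(-1, 4), Add(-7, 6)) = Mul(Rational(-1, 4), -1) = Rational(1, 4))
Mul(-199, Add(Function('z')(Function('S')(3, 2), -5), -104)) = Mul(-199, Add(Rational(1, 4), -104)) = Mul(-199, Rational(-415, 4)) = Rational(82585, 4)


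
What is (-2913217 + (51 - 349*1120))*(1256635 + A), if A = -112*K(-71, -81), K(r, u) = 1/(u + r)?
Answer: -78887663315634/19 ≈ -4.1520e+12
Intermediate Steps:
K(r, u) = 1/(r + u)
A = 14/19 (A = -112/(-71 - 81) = -112/(-152) = -112*(-1/152) = 14/19 ≈ 0.73684)
(-2913217 + (51 - 349*1120))*(1256635 + A) = (-2913217 + (51 - 349*1120))*(1256635 + 14/19) = (-2913217 + (51 - 390880))*(23876079/19) = (-2913217 - 390829)*(23876079/19) = -3304046*23876079/19 = -78887663315634/19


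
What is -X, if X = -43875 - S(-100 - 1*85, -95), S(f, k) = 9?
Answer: 43884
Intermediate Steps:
X = -43884 (X = -43875 - 1*9 = -43875 - 9 = -43884)
-X = -1*(-43884) = 43884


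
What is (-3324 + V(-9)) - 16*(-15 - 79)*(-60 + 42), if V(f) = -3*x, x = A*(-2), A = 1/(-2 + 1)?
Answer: -30402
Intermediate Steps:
A = -1 (A = 1/(-1) = -1)
x = 2 (x = -1*(-2) = 2)
V(f) = -6 (V(f) = -3*2 = -6)
(-3324 + V(-9)) - 16*(-15 - 79)*(-60 + 42) = (-3324 - 6) - 16*(-15 - 79)*(-60 + 42) = -3330 - (-1504)*(-18) = -3330 - 16*1692 = -3330 - 27072 = -30402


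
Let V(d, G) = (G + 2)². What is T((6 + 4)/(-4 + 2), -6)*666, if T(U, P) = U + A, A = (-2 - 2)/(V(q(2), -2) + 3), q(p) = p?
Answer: -4218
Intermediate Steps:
V(d, G) = (2 + G)²
A = -4/3 (A = (-2 - 2)/((2 - 2)² + 3) = -4/(0² + 3) = -4/(0 + 3) = -4/3 ≈ -1.3333)
T(U, P) = -4/3 + U (T(U, P) = U - 4/3 = -4/3 + U)
T((6 + 4)/(-4 + 2), -6)*666 = (-4/3 + (6 + 4)/(-4 + 2))*666 = (-4/3 + 10/(-2))*666 = (-4/3 + 10*(-½))*666 = (-4/3 - 5)*666 = -19/3*666 = -4218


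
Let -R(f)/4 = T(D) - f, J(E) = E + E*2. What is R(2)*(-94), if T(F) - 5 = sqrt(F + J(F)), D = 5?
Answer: 1128 + 752*sqrt(5) ≈ 2809.5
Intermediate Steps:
J(E) = 3*E (J(E) = E + 2*E = 3*E)
T(F) = 5 + 2*sqrt(F) (T(F) = 5 + sqrt(F + 3*F) = 5 + sqrt(4*F) = 5 + 2*sqrt(F))
R(f) = -20 - 8*sqrt(5) + 4*f (R(f) = -4*((5 + 2*sqrt(5)) - f) = -4*(5 - f + 2*sqrt(5)) = -20 - 8*sqrt(5) + 4*f)
R(2)*(-94) = (-20 - 8*sqrt(5) + 4*2)*(-94) = (-20 - 8*sqrt(5) + 8)*(-94) = (-12 - 8*sqrt(5))*(-94) = 1128 + 752*sqrt(5)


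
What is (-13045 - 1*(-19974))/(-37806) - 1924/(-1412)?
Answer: 15738749/13345518 ≈ 1.1793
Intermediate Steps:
(-13045 - 1*(-19974))/(-37806) - 1924/(-1412) = (-13045 + 19974)*(-1/37806) - 1924*(-1/1412) = 6929*(-1/37806) + 481/353 = -6929/37806 + 481/353 = 15738749/13345518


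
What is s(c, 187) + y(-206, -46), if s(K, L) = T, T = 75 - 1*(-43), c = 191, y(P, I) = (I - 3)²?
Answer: 2519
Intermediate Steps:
y(P, I) = (-3 + I)²
T = 118 (T = 75 + 43 = 118)
s(K, L) = 118
s(c, 187) + y(-206, -46) = 118 + (-3 - 46)² = 118 + (-49)² = 118 + 2401 = 2519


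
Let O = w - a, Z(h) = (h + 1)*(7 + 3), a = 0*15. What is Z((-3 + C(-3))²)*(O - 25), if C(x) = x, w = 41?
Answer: 5920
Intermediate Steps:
a = 0
Z(h) = 10 + 10*h (Z(h) = (1 + h)*10 = 10 + 10*h)
O = 41 (O = 41 - 1*0 = 41 + 0 = 41)
Z((-3 + C(-3))²)*(O - 25) = (10 + 10*(-3 - 3)²)*(41 - 25) = (10 + 10*(-6)²)*16 = (10 + 10*36)*16 = (10 + 360)*16 = 370*16 = 5920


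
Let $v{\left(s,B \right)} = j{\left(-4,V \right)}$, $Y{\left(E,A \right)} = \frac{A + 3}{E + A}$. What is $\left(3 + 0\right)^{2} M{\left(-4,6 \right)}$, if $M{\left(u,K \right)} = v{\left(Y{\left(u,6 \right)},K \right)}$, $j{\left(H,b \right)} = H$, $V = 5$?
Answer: $-36$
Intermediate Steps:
$Y{\left(E,A \right)} = \frac{3 + A}{A + E}$
$v{\left(s,B \right)} = -4$
$M{\left(u,K \right)} = -4$
$\left(3 + 0\right)^{2} M{\left(-4,6 \right)} = \left(3 + 0\right)^{2} \left(-4\right) = 3^{2} \left(-4\right) = 9 \left(-4\right) = -36$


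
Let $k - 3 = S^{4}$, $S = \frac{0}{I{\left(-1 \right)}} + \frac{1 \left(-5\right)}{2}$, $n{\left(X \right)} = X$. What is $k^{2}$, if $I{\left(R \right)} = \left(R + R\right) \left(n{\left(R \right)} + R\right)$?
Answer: $\frac{452929}{256} \approx 1769.3$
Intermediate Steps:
$I{\left(R \right)} = 4 R^{2}$ ($I{\left(R \right)} = \left(R + R\right) \left(R + R\right) = 2 R 2 R = 4 R^{2}$)
$S = - \frac{5}{2}$ ($S = \frac{0}{4 \left(-1\right)^{2}} + \frac{1 \left(-5\right)}{2} = \frac{0}{4 \cdot 1} - \frac{5}{2} = \frac{0}{4} - \frac{5}{2} = 0 \cdot \frac{1}{4} - \frac{5}{2} = 0 - \frac{5}{2} = - \frac{5}{2} \approx -2.5$)
$k = \frac{673}{16}$ ($k = 3 + \left(- \frac{5}{2}\right)^{4} = 3 + \frac{625}{16} = \frac{673}{16} \approx 42.063$)
$k^{2} = \left(\frac{673}{16}\right)^{2} = \frac{452929}{256}$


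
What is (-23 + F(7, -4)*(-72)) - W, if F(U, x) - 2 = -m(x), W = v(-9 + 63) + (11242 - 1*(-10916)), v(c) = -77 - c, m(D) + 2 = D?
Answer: -22626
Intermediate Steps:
m(D) = -2 + D
W = 22027 (W = (-77 - (-9 + 63)) + (11242 - 1*(-10916)) = (-77 - 1*54) + (11242 + 10916) = (-77 - 54) + 22158 = -131 + 22158 = 22027)
F(U, x) = 4 - x (F(U, x) = 2 - (-2 + x) = 2 + (2 - x) = 4 - x)
(-23 + F(7, -4)*(-72)) - W = (-23 + (4 - 1*(-4))*(-72)) - 1*22027 = (-23 + (4 + 4)*(-72)) - 22027 = (-23 + 8*(-72)) - 22027 = (-23 - 576) - 22027 = -599 - 22027 = -22626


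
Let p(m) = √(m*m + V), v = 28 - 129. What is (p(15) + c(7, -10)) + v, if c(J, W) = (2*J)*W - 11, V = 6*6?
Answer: -252 + 3*√29 ≈ -235.84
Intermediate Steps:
V = 36
v = -101
c(J, W) = -11 + 2*J*W (c(J, W) = 2*J*W - 11 = -11 + 2*J*W)
p(m) = √(36 + m²) (p(m) = √(m*m + 36) = √(m² + 36) = √(36 + m²))
(p(15) + c(7, -10)) + v = (√(36 + 15²) + (-11 + 2*7*(-10))) - 101 = (√(36 + 225) + (-11 - 140)) - 101 = (√261 - 151) - 101 = (3*√29 - 151) - 101 = (-151 + 3*√29) - 101 = -252 + 3*√29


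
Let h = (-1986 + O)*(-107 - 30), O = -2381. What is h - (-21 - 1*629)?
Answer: 598929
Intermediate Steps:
h = 598279 (h = (-1986 - 2381)*(-107 - 30) = -4367*(-137) = 598279)
h - (-21 - 1*629) = 598279 - (-21 - 1*629) = 598279 - (-21 - 629) = 598279 - 1*(-650) = 598279 + 650 = 598929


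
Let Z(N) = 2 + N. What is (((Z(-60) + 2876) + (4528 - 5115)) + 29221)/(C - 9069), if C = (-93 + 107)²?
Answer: -31452/8873 ≈ -3.5447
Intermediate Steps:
C = 196 (C = 14² = 196)
(((Z(-60) + 2876) + (4528 - 5115)) + 29221)/(C - 9069) = ((((2 - 60) + 2876) + (4528 - 5115)) + 29221)/(196 - 9069) = (((-58 + 2876) - 587) + 29221)/(-8873) = ((2818 - 587) + 29221)*(-1/8873) = (2231 + 29221)*(-1/8873) = 31452*(-1/8873) = -31452/8873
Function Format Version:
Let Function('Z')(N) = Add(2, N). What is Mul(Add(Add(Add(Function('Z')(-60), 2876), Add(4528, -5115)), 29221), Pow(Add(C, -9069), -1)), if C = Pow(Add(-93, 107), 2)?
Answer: Rational(-31452, 8873) ≈ -3.5447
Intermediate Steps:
C = 196 (C = Pow(14, 2) = 196)
Mul(Add(Add(Add(Function('Z')(-60), 2876), Add(4528, -5115)), 29221), Pow(Add(C, -9069), -1)) = Mul(Add(Add(Add(Add(2, -60), 2876), Add(4528, -5115)), 29221), Pow(Add(196, -9069), -1)) = Mul(Add(Add(Add(-58, 2876), -587), 29221), Pow(-8873, -1)) = Mul(Add(Add(2818, -587), 29221), Rational(-1, 8873)) = Mul(Add(2231, 29221), Rational(-1, 8873)) = Mul(31452, Rational(-1, 8873)) = Rational(-31452, 8873)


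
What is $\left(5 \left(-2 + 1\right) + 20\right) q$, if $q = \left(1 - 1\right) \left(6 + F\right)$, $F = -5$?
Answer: $0$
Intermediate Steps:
$q = 0$ ($q = \left(1 - 1\right) \left(6 - 5\right) = 0 \cdot 1 = 0$)
$\left(5 \left(-2 + 1\right) + 20\right) q = \left(5 \left(-2 + 1\right) + 20\right) 0 = \left(5 \left(-1\right) + 20\right) 0 = \left(-5 + 20\right) 0 = 15 \cdot 0 = 0$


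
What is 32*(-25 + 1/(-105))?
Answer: -84032/105 ≈ -800.30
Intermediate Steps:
32*(-25 + 1/(-105)) = 32*(-25 - 1/105) = 32*(-2626/105) = -84032/105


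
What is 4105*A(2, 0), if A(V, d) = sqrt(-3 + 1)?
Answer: 4105*I*sqrt(2) ≈ 5805.3*I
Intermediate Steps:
A(V, d) = I*sqrt(2) (A(V, d) = sqrt(-2) = I*sqrt(2))
4105*A(2, 0) = 4105*(I*sqrt(2)) = 4105*I*sqrt(2)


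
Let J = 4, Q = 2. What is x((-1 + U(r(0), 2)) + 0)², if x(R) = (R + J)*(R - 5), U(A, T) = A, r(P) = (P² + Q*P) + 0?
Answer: 324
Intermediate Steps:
r(P) = P² + 2*P (r(P) = (P² + 2*P) + 0 = P² + 2*P)
x(R) = (-5 + R)*(4 + R) (x(R) = (R + 4)*(R - 5) = (4 + R)*(-5 + R) = (-5 + R)*(4 + R))
x((-1 + U(r(0), 2)) + 0)² = (-20 + ((-1 + 0*(2 + 0)) + 0)² - ((-1 + 0*(2 + 0)) + 0))² = (-20 + ((-1 + 0*2) + 0)² - ((-1 + 0*2) + 0))² = (-20 + ((-1 + 0) + 0)² - ((-1 + 0) + 0))² = (-20 + (-1 + 0)² - (-1 + 0))² = (-20 + (-1)² - 1*(-1))² = (-20 + 1 + 1)² = (-18)² = 324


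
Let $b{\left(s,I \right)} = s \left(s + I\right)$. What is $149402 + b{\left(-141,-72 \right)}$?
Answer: $179435$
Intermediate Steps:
$b{\left(s,I \right)} = s \left(I + s\right)$
$149402 + b{\left(-141,-72 \right)} = 149402 - 141 \left(-72 - 141\right) = 149402 - -30033 = 149402 + 30033 = 179435$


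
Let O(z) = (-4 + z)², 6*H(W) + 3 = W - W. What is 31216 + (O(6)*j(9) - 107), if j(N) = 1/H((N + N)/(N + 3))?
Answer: 31101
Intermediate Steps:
H(W) = -½ (H(W) = -½ + (W - W)/6 = -½ + (⅙)*0 = -½ + 0 = -½)
j(N) = -2 (j(N) = 1/(-½) = -2)
31216 + (O(6)*j(9) - 107) = 31216 + ((-4 + 6)²*(-2) - 107) = 31216 + (2²*(-2) - 107) = 31216 + (4*(-2) - 107) = 31216 + (-8 - 107) = 31216 - 115 = 31101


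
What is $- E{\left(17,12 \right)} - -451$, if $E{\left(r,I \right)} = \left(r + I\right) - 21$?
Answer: $443$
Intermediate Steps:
$E{\left(r,I \right)} = -21 + I + r$ ($E{\left(r,I \right)} = \left(I + r\right) - 21 = -21 + I + r$)
$- E{\left(17,12 \right)} - -451 = - (-21 + 12 + 17) - -451 = \left(-1\right) 8 + 451 = -8 + 451 = 443$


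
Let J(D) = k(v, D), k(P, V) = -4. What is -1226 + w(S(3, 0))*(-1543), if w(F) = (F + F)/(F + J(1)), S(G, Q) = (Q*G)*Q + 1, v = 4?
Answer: -592/3 ≈ -197.33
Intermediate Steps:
J(D) = -4
S(G, Q) = 1 + G*Q² (S(G, Q) = (G*Q)*Q + 1 = G*Q² + 1 = 1 + G*Q²)
w(F) = 2*F/(-4 + F) (w(F) = (F + F)/(F - 4) = (2*F)/(-4 + F) = 2*F/(-4 + F))
-1226 + w(S(3, 0))*(-1543) = -1226 + (2*(1 + 3*0²)/(-4 + (1 + 3*0²)))*(-1543) = -1226 + (2*(1 + 3*0)/(-4 + (1 + 3*0)))*(-1543) = -1226 + (2*(1 + 0)/(-4 + (1 + 0)))*(-1543) = -1226 + (2*1/(-4 + 1))*(-1543) = -1226 + (2*1/(-3))*(-1543) = -1226 + (2*1*(-⅓))*(-1543) = -1226 - ⅔*(-1543) = -1226 + 3086/3 = -592/3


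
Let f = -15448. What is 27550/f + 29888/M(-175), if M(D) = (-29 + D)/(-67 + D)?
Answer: 13966019651/393924 ≈ 35454.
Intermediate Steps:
M(D) = (-29 + D)/(-67 + D)
27550/f + 29888/M(-175) = 27550/(-15448) + 29888/(((-29 - 175)/(-67 - 175))) = 27550*(-1/15448) + 29888/((-204/(-242))) = -13775/7724 + 29888/((-1/242*(-204))) = -13775/7724 + 29888/(102/121) = -13775/7724 + 29888*(121/102) = -13775/7724 + 1808224/51 = 13966019651/393924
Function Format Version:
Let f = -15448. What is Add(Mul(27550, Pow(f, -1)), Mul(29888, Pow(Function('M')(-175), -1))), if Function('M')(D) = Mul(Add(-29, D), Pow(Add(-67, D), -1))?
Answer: Rational(13966019651, 393924) ≈ 35454.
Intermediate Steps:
Function('M')(D) = Mul(Pow(Add(-67, D), -1), Add(-29, D))
Add(Mul(27550, Pow(f, -1)), Mul(29888, Pow(Function('M')(-175), -1))) = Add(Mul(27550, Pow(-15448, -1)), Mul(29888, Pow(Mul(Pow(Add(-67, -175), -1), Add(-29, -175)), -1))) = Add(Mul(27550, Rational(-1, 15448)), Mul(29888, Pow(Mul(Pow(-242, -1), -204), -1))) = Add(Rational(-13775, 7724), Mul(29888, Pow(Mul(Rational(-1, 242), -204), -1))) = Add(Rational(-13775, 7724), Mul(29888, Pow(Rational(102, 121), -1))) = Add(Rational(-13775, 7724), Mul(29888, Rational(121, 102))) = Add(Rational(-13775, 7724), Rational(1808224, 51)) = Rational(13966019651, 393924)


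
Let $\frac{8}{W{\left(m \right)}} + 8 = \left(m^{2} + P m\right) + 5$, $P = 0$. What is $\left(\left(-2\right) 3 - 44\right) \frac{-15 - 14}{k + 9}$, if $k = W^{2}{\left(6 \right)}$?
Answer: $\frac{315810}{1973} \approx 160.07$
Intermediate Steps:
$W{\left(m \right)} = \frac{8}{-3 + m^{2}}$ ($W{\left(m \right)} = \frac{8}{-8 + \left(\left(m^{2} + 0 m\right) + 5\right)} = \frac{8}{-8 + \left(\left(m^{2} + 0\right) + 5\right)} = \frac{8}{-8 + \left(m^{2} + 5\right)} = \frac{8}{-8 + \left(5 + m^{2}\right)} = \frac{8}{-3 + m^{2}}$)
$k = \frac{64}{1089}$ ($k = \left(\frac{8}{-3 + 6^{2}}\right)^{2} = \left(\frac{8}{-3 + 36}\right)^{2} = \left(\frac{8}{33}\right)^{2} = \frac{64}{1089} \approx 0.05877$)
$\left(\left(-2\right) 3 - 44\right) \frac{-15 - 14}{k + 9} = \left(\left(-2\right) 3 - 44\right) \frac{-15 - 14}{\frac{64}{1089} + 9} = \left(-6 - 44\right) \left(- \frac{29}{\frac{9865}{1089}}\right) = - 50 \left(\left(-29\right) \frac{1089}{9865}\right) = \left(-50\right) \left(- \frac{31581}{9865}\right) = \frac{315810}{1973}$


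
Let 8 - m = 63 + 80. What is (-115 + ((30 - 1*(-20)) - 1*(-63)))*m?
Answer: 270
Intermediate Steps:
m = -135 (m = 8 - (63 + 80) = 8 - 1*143 = 8 - 143 = -135)
(-115 + ((30 - 1*(-20)) - 1*(-63)))*m = (-115 + ((30 - 1*(-20)) - 1*(-63)))*(-135) = (-115 + ((30 + 20) + 63))*(-135) = (-115 + (50 + 63))*(-135) = (-115 + 113)*(-135) = -2*(-135) = 270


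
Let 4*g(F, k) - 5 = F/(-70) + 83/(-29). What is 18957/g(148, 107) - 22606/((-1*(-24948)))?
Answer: 20001382871/6237 ≈ 3.2069e+6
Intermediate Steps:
g(F, k) = 31/58 - F/280 (g(F, k) = 5/4 + (F/(-70) + 83/(-29))/4 = 5/4 + (F*(-1/70) + 83*(-1/29))/4 = 5/4 + (-F/70 - 83/29)/4 = 5/4 + (-83/29 - F/70)/4 = 5/4 + (-83/116 - F/280) = 31/58 - F/280)
18957/g(148, 107) - 22606/((-1*(-24948))) = 18957/(31/58 - 1/280*148) - 22606/((-1*(-24948))) = 18957/(31/58 - 37/70) - 22606/24948 = 18957/(6/1015) - 22606*1/24948 = 18957*(1015/6) - 11303/12474 = 6413785/2 - 11303/12474 = 20001382871/6237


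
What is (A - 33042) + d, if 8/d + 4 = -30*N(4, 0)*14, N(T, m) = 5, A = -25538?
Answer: -15406541/263 ≈ -58580.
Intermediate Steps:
d = -1/263 (d = 8/(-4 - 30*5*14) = 8/(-4 - 150*14) = 8/(-4 - 2100) = 8/(-2104) = 8*(-1/2104) = -1/263 ≈ -0.0038023)
(A - 33042) + d = (-25538 - 33042) - 1/263 = -58580 - 1/263 = -15406541/263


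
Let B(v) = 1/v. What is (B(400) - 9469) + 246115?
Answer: 94658401/400 ≈ 2.3665e+5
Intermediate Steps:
(B(400) - 9469) + 246115 = (1/400 - 9469) + 246115 = -3787599/400 + 246115 = 94658401/400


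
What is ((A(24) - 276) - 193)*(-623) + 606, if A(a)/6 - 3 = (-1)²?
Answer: 277841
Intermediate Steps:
A(a) = 24 (A(a) = 18 + 6*(-1)² = 18 + 6*1 = 18 + 6 = 24)
((A(24) - 276) - 193)*(-623) + 606 = ((24 - 276) - 193)*(-623) + 606 = (-252 - 193)*(-623) + 606 = -445*(-623) + 606 = 277235 + 606 = 277841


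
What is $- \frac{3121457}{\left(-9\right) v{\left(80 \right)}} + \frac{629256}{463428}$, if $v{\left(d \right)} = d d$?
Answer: $\frac{4576591729}{82387200} \approx 55.55$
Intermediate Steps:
$v{\left(d \right)} = d^{2}$
$- \frac{3121457}{\left(-9\right) v{\left(80 \right)}} + \frac{629256}{463428} = - \frac{3121457}{\left(-9\right) 80^{2}} + \frac{629256}{463428} = - \frac{3121457}{\left(-9\right) 6400} + 629256 \cdot \frac{1}{463428} = - \frac{3121457}{-57600} + \frac{52438}{38619} = \left(-3121457\right) \left(- \frac{1}{57600}\right) + \frac{52438}{38619} = \frac{3121457}{57600} + \frac{52438}{38619} = \frac{4576591729}{82387200}$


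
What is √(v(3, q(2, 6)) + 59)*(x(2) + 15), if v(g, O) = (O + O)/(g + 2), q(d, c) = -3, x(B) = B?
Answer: 289*√5/5 ≈ 129.24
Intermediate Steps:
v(g, O) = 2*O/(2 + g) (v(g, O) = (2*O)/(2 + g) = 2*O/(2 + g))
√(v(3, q(2, 6)) + 59)*(x(2) + 15) = √(2*(-3)/(2 + 3) + 59)*(2 + 15) = √(2*(-3)/5 + 59)*17 = √(2*(-3)*(⅕) + 59)*17 = √(-6/5 + 59)*17 = √(289/5)*17 = (17*√5/5)*17 = 289*√5/5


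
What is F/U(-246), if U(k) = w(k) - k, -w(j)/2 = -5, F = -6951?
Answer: -6951/256 ≈ -27.152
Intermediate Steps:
w(j) = 10 (w(j) = -2*(-5) = 10)
U(k) = 10 - k
F/U(-246) = -6951/(10 - 1*(-246)) = -6951/(10 + 246) = -6951/256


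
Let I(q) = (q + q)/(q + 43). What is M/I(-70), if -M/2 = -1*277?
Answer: 7479/70 ≈ 106.84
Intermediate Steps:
I(q) = 2*q/(43 + q) (I(q) = (2*q)/(43 + q) = 2*q/(43 + q))
M = 554 (M = -(-2)*277 = -2*(-277) = 554)
M/I(-70) = 554/((2*(-70)/(43 - 70))) = 554/((2*(-70)/(-27))) = 554/((2*(-70)*(-1/27))) = 554/(140/27) = 554*(27/140) = 7479/70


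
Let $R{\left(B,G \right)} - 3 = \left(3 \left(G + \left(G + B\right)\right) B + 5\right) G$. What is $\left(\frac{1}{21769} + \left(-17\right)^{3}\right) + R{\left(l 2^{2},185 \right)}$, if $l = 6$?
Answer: $\frac{114158704056}{21769} \approx 5.2441 \cdot 10^{6}$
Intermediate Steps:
$R{\left(B,G \right)} = 3 + G \left(5 + 3 B \left(B + 2 G\right)\right)$ ($R{\left(B,G \right)} = 3 + \left(3 \left(G + \left(G + B\right)\right) B + 5\right) G = 3 + \left(3 \left(G + \left(B + G\right)\right) B + 5\right) G = 3 + \left(3 \left(B + 2 G\right) B + 5\right) G = 3 + \left(3 B \left(B + 2 G\right) + 5\right) G = 3 + \left(5 + 3 B \left(B + 2 G\right)\right) G = 3 + G \left(5 + 3 B \left(B + 2 G\right)\right)$)
$\left(\frac{1}{21769} + \left(-17\right)^{3}\right) + R{\left(l 2^{2},185 \right)} = \left(\frac{1}{21769} + \left(-17\right)^{3}\right) + \left(3 + 5 \cdot 185 + 3 \cdot 185 \left(6 \cdot 2^{2}\right)^{2} + 6 \cdot 6 \cdot 2^{2} \cdot 185^{2}\right) = \left(\frac{1}{21769} - 4913\right) + \left(3 + 925 + 3 \cdot 185 \left(6 \cdot 4\right)^{2} + 6 \cdot 6 \cdot 4 \cdot 34225\right) = - \frac{106951096}{21769} + \left(3 + 925 + 3 \cdot 185 \cdot 24^{2} + 6 \cdot 24 \cdot 34225\right) = - \frac{106951096}{21769} + \left(3 + 925 + 3 \cdot 185 \cdot 576 + 4928400\right) = - \frac{106951096}{21769} + \left(3 + 925 + 319680 + 4928400\right) = - \frac{106951096}{21769} + 5249008 = \frac{114158704056}{21769}$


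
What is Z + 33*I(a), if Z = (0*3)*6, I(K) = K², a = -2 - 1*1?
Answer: 297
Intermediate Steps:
a = -3 (a = -2 - 1 = -3)
Z = 0 (Z = 0*6 = 0)
Z + 33*I(a) = 0 + 33*(-3)² = 0 + 33*9 = 0 + 297 = 297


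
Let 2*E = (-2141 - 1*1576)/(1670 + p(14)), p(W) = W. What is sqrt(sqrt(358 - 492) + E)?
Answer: sqrt(-3129714 + 2835856*I*sqrt(134))/1684 ≈ 2.294 + 2.5231*I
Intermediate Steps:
E = -3717/3368 (E = ((-2141 - 1*1576)/(1670 + 14))/2 = ((-2141 - 1576)/1684)/2 = (-3717*1/1684)/2 = (1/2)*(-3717/1684) = -3717/3368 ≈ -1.1036)
sqrt(sqrt(358 - 492) + E) = sqrt(sqrt(358 - 492) - 3717/3368) = sqrt(sqrt(-134) - 3717/3368) = sqrt(I*sqrt(134) - 3717/3368) = sqrt(-3717/3368 + I*sqrt(134))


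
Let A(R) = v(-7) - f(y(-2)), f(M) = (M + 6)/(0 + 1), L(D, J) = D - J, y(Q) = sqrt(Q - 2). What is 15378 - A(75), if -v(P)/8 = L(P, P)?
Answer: 15384 + 2*I ≈ 15384.0 + 2.0*I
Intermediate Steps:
y(Q) = sqrt(-2 + Q)
f(M) = 6 + M (f(M) = (6 + M)/1 = (6 + M)*1 = 6 + M)
v(P) = 0 (v(P) = -8*(P - P) = -8*0 = 0)
A(R) = -6 - 2*I (A(R) = 0 - (6 + sqrt(-2 - 2)) = 0 - (6 + sqrt(-4)) = 0 - (6 + 2*I) = 0 + (-6 - 2*I) = -6 - 2*I)
15378 - A(75) = 15378 - (-6 - 2*I) = 15378 + (6 + 2*I) = 15384 + 2*I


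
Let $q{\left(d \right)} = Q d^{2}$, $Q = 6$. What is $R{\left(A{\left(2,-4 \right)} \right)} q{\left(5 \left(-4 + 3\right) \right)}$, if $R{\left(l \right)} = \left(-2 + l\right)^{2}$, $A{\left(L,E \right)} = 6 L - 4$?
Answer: $5400$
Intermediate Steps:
$A{\left(L,E \right)} = -4 + 6 L$
$q{\left(d \right)} = 6 d^{2}$
$R{\left(A{\left(2,-4 \right)} \right)} q{\left(5 \left(-4 + 3\right) \right)} = \left(-2 + \left(-4 + 6 \cdot 2\right)\right)^{2} \cdot 6 \left(5 \left(-4 + 3\right)\right)^{2} = \left(-2 + \left(-4 + 12\right)\right)^{2} \cdot 6 \left(5 \left(-1\right)\right)^{2} = \left(-2 + 8\right)^{2} \cdot 6 \left(-5\right)^{2} = 6^{2} \cdot 6 \cdot 25 = 36 \cdot 150 = 5400$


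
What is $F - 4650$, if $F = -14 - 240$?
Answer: $-4904$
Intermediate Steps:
$F = -254$ ($F = -14 - 240 = -254$)
$F - 4650 = -254 - 4650 = -4904$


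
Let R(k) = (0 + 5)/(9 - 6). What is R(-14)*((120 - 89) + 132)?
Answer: 815/3 ≈ 271.67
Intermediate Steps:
R(k) = 5/3
R(-14)*((120 - 89) + 132) = 5*((120 - 89) + 132)/3 = 5*(31 + 132)/3 = (5/3)*163 = 815/3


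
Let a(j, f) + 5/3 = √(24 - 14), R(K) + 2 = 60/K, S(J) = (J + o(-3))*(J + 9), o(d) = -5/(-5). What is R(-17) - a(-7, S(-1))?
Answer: -197/51 - √10 ≈ -7.0250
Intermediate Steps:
o(d) = 1 (o(d) = -5*(-⅕) = 1)
S(J) = (1 + J)*(9 + J) (S(J) = (J + 1)*(J + 9) = (1 + J)*(9 + J))
R(K) = -2 + 60/K
a(j, f) = -5/3 + √10 (a(j, f) = -5/3 + √(24 - 14) = -5/3 + √10)
R(-17) - a(-7, S(-1)) = (-2 + 60/(-17)) - (-5/3 + √10) = (-2 + 60*(-1/17)) + (5/3 - √10) = (-2 - 60/17) + (5/3 - √10) = -94/17 + (5/3 - √10) = -197/51 - √10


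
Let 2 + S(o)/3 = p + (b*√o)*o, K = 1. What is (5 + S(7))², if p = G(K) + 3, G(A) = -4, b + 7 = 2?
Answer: 77191 + 840*√7 ≈ 79413.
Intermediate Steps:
b = -5 (b = -7 + 2 = -5)
p = -1 (p = -4 + 3 = -1)
S(o) = -9 - 15*o^(3/2) (S(o) = -6 + 3*(-1 + (-5*√o)*o) = -6 + 3*(-1 - 5*o^(3/2)) = -6 + (-3 - 15*o^(3/2)) = -9 - 15*o^(3/2))
(5 + S(7))² = (5 + (-9 - 105*√7))² = (-4 - 105*√7)²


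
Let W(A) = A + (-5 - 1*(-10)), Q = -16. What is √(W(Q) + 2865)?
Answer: √2854 ≈ 53.423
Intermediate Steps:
W(A) = 5 + A (W(A) = A + (-5 + 10) = A + 5 = 5 + A)
√(W(Q) + 2865) = √((5 - 16) + 2865) = √(-11 + 2865) = √2854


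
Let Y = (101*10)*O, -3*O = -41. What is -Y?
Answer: -41410/3 ≈ -13803.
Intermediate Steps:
O = 41/3 (O = -1/3*(-41) = 41/3 ≈ 13.667)
Y = 41410/3 (Y = (101*10)*(41/3) = 1010*(41/3) = 41410/3 ≈ 13803.)
-Y = -1*41410/3 = -41410/3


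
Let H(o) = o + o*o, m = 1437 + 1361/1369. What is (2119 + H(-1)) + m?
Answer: 4869525/1369 ≈ 3557.0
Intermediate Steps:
m = 1968614/1369 (m = 1437 + 1361*(1/1369) = 1437 + 1361/1369 = 1968614/1369 ≈ 1438.0)
H(o) = o + o²
(2119 + H(-1)) + m = (2119 - (1 - 1)) + 1968614/1369 = (2119 - 1*0) + 1968614/1369 = (2119 + 0) + 1968614/1369 = 2119 + 1968614/1369 = 4869525/1369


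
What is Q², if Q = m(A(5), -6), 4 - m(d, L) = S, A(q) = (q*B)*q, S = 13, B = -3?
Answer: 81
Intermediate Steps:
A(q) = -3*q² (A(q) = (q*(-3))*q = (-3*q)*q = -3*q²)
m(d, L) = -9 (m(d, L) = 4 - 1*13 = 4 - 13 = -9)
Q = -9
Q² = (-9)² = 81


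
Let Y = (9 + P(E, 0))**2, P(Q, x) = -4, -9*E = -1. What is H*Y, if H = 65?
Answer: 1625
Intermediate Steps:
E = 1/9 (E = -1/9*(-1) = 1/9 ≈ 0.11111)
Y = 25 (Y = (9 - 4)**2 = 5**2 = 25)
H*Y = 65*25 = 1625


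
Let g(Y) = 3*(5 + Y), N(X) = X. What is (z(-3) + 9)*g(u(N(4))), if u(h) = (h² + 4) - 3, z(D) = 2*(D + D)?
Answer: -198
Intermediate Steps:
z(D) = 4*D (z(D) = 2*(2*D) = 4*D)
u(h) = 1 + h² (u(h) = (4 + h²) - 3 = 1 + h²)
g(Y) = 15 + 3*Y
(z(-3) + 9)*g(u(N(4))) = (4*(-3) + 9)*(15 + 3*(1 + 4²)) = (-12 + 9)*(15 + 3*(1 + 16)) = -3*(15 + 3*17) = -3*(15 + 51) = -3*66 = -198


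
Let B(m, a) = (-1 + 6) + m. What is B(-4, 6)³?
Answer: 1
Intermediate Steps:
B(m, a) = 5 + m
B(-4, 6)³ = (5 - 4)³ = 1³ = 1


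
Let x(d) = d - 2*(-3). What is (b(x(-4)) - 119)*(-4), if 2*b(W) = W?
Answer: 472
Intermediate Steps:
x(d) = 6 + d (x(d) = d + 6 = 6 + d)
b(W) = W/2
(b(x(-4)) - 119)*(-4) = ((6 - 4)/2 - 119)*(-4) = ((½)*2 - 119)*(-4) = (1 - 119)*(-4) = -118*(-4) = 472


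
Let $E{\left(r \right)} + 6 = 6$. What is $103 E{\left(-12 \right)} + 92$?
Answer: $92$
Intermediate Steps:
$E{\left(r \right)} = 0$ ($E{\left(r \right)} = -6 + 6 = 0$)
$103 E{\left(-12 \right)} + 92 = 103 \cdot 0 + 92 = 0 + 92 = 92$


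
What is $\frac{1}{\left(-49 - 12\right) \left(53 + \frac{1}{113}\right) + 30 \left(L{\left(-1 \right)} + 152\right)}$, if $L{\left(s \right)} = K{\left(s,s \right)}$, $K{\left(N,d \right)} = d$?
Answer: $\frac{113}{146500} \approx 0.00077133$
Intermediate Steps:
$L{\left(s \right)} = s$
$\frac{1}{\left(-49 - 12\right) \left(53 + \frac{1}{113}\right) + 30 \left(L{\left(-1 \right)} + 152\right)} = \frac{1}{\left(-49 - 12\right) \left(53 + \frac{1}{113}\right) + 30 \left(-1 + 152\right)} = \frac{1}{\left(-49 - 12\right) \left(53 + \frac{1}{113}\right) + 30 \cdot 151} = \frac{1}{\left(-61\right) \frac{5990}{113} + 4530} = \frac{1}{- \frac{365390}{113} + 4530} = \frac{1}{\frac{146500}{113}} = \frac{113}{146500}$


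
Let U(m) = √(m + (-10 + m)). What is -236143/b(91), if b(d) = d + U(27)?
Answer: -21489013/8237 + 472286*√11/8237 ≈ -2418.7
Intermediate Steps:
U(m) = √(-10 + 2*m)
b(d) = d + 2*√11 (b(d) = d + √(-10 + 2*27) = d + √(-10 + 54) = d + √44 = d + 2*√11)
-236143/b(91) = -236143/(91 + 2*√11)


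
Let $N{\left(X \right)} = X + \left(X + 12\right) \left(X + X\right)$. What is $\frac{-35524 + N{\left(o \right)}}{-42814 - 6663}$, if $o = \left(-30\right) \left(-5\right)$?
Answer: $- \frac{13226}{49477} \approx -0.26732$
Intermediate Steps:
$o = 150$
$N{\left(X \right)} = X + 2 X \left(12 + X\right)$ ($N{\left(X \right)} = X + \left(12 + X\right) 2 X = X + 2 X \left(12 + X\right)$)
$\frac{-35524 + N{\left(o \right)}}{-42814 - 6663} = \frac{-35524 + 150 \left(25 + 2 \cdot 150\right)}{-42814 - 6663} = \frac{-35524 + 150 \left(25 + 300\right)}{-49477} = \left(-35524 + 150 \cdot 325\right) \left(- \frac{1}{49477}\right) = \left(-35524 + 48750\right) \left(- \frac{1}{49477}\right) = 13226 \left(- \frac{1}{49477}\right) = - \frac{13226}{49477}$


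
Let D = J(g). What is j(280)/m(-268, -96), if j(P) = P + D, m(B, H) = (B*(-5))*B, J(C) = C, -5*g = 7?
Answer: -1393/1795600 ≈ -0.00077579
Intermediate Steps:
g = -7/5 (g = -⅕*7 = -7/5 ≈ -1.4000)
m(B, H) = -5*B² (m(B, H) = (-5*B)*B = -5*B²)
D = -7/5 ≈ -1.4000
j(P) = -7/5 + P (j(P) = P - 7/5 = -7/5 + P)
j(280)/m(-268, -96) = (-7/5 + 280)/((-5*(-268)²)) = 1393/(5*((-5*71824))) = (1393/5)/(-359120) = (1393/5)*(-1/359120) = -1393/1795600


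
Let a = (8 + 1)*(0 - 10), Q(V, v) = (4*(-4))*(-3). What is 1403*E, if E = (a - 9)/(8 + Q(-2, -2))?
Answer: -138897/56 ≈ -2480.3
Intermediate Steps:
Q(V, v) = 48 (Q(V, v) = -16*(-3) = 48)
a = -90 (a = 9*(-10) = -90)
E = -99/56 (E = (-90 - 9)/(8 + 48) = -99/56 ≈ -1.7679)
1403*E = 1403*(-99/56) = -138897/56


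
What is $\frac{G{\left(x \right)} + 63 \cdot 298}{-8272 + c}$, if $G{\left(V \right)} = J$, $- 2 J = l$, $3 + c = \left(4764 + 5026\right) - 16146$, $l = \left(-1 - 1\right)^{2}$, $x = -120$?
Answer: $- \frac{18772}{14631} \approx -1.283$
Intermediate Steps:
$l = 4$ ($l = \left(-2\right)^{2} = 4$)
$c = -6359$ ($c = -3 + \left(\left(4764 + 5026\right) - 16146\right) = -3 + \left(9790 - 16146\right) = -3 - 6356 = -6359$)
$J = -2$ ($J = \left(- \frac{1}{2}\right) 4 = -2$)
$G{\left(V \right)} = -2$
$\frac{G{\left(x \right)} + 63 \cdot 298}{-8272 + c} = \frac{-2 + 63 \cdot 298}{-8272 - 6359} = \frac{-2 + 18774}{-14631} = 18772 \left(- \frac{1}{14631}\right) = - \frac{18772}{14631}$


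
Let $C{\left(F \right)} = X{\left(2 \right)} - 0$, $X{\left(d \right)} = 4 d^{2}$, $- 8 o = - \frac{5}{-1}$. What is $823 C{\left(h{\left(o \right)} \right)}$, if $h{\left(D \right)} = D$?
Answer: $13168$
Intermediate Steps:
$o = - \frac{5}{8}$ ($o = - \frac{\left(-5\right) \frac{1}{-1}}{8} = - \frac{\left(-5\right) \left(-1\right)}{8} = \left(- \frac{1}{8}\right) 5 = - \frac{5}{8} \approx -0.625$)
$C{\left(F \right)} = 16$ ($C{\left(F \right)} = 4 \cdot 2^{2} - 0 = 4 \cdot 4 + 0 = 16 + 0 = 16$)
$823 C{\left(h{\left(o \right)} \right)} = 823 \cdot 16 = 13168$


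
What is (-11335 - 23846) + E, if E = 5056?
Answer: -30125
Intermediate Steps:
(-11335 - 23846) + E = (-11335 - 23846) + 5056 = -35181 + 5056 = -30125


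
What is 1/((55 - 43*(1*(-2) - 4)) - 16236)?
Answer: -1/15923 ≈ -6.2802e-5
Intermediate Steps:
1/((55 - 43*(1*(-2) - 4)) - 16236) = 1/((55 - 43*(-2 - 4)) - 16236) = 1/((55 - 43*(-6)) - 16236) = 1/((55 + 258) - 16236) = 1/(313 - 16236) = 1/(-15923) = -1/15923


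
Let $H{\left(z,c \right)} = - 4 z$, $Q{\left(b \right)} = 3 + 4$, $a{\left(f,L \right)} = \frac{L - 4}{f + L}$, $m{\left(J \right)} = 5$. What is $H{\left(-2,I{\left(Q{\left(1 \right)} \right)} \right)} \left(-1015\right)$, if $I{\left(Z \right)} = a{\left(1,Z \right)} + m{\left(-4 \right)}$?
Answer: $-8120$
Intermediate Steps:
$a{\left(f,L \right)} = \frac{-4 + L}{L + f}$
$Q{\left(b \right)} = 7$
$I{\left(Z \right)} = 5 + \frac{-4 + Z}{1 + Z}$ ($I{\left(Z \right)} = \frac{-4 + Z}{Z + 1} + 5 = \frac{-4 + Z}{1 + Z} + 5 = 5 + \frac{-4 + Z}{1 + Z}$)
$H{\left(-2,I{\left(Q{\left(1 \right)} \right)} \right)} \left(-1015\right) = \left(-4\right) \left(-2\right) \left(-1015\right) = 8 \left(-1015\right) = -8120$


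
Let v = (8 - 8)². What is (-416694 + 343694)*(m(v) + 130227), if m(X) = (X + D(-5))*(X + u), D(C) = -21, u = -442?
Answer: -10184157000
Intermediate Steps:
v = 0 (v = 0² = 0)
m(X) = (-442 + X)*(-21 + X) (m(X) = (X - 21)*(X - 442) = (-21 + X)*(-442 + X) = (-442 + X)*(-21 + X))
(-416694 + 343694)*(m(v) + 130227) = (-416694 + 343694)*((9282 + 0² - 463*0) + 130227) = -73000*((9282 + 0 + 0) + 130227) = -73000*(9282 + 130227) = -73000*139509 = -10184157000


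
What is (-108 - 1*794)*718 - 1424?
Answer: -649060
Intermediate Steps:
(-108 - 1*794)*718 - 1424 = (-108 - 794)*718 - 1424 = -902*718 - 1424 = -647636 - 1424 = -649060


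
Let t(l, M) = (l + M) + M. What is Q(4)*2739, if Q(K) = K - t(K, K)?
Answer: -21912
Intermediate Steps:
t(l, M) = l + 2*M (t(l, M) = (M + l) + M = l + 2*M)
Q(K) = -2*K (Q(K) = K - (K + 2*K) = K - 3*K = -2*K)
Q(4)*2739 = -2*4*2739 = -8*2739 = -21912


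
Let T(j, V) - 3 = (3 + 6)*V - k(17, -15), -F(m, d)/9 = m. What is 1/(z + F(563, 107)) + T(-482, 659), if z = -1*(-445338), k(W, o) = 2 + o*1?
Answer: 2618291638/440271 ≈ 5947.0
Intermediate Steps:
k(W, o) = 2 + o
z = 445338
F(m, d) = -9*m
T(j, V) = 16 + 9*V (T(j, V) = 3 + ((3 + 6)*V - (2 - 15)) = 3 + (9*V - 1*(-13)) = 3 + (9*V + 13) = 3 + (13 + 9*V) = 16 + 9*V)
1/(z + F(563, 107)) + T(-482, 659) = 1/(445338 - 9*563) + (16 + 9*659) = 1/(445338 - 5067) + (16 + 5931) = 1/440271 + 5947 = 2618291638/440271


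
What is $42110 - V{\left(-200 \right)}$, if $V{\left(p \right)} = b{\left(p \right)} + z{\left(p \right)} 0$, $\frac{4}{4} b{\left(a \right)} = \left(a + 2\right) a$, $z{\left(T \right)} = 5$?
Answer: $2510$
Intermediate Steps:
$b{\left(a \right)} = a \left(2 + a\right)$ ($b{\left(a \right)} = \left(a + 2\right) a = \left(2 + a\right) a = a \left(2 + a\right)$)
$V{\left(p \right)} = p \left(2 + p\right)$ ($V{\left(p \right)} = p \left(2 + p\right) + 5 \cdot 0 = p \left(2 + p\right) + 0 = p \left(2 + p\right)$)
$42110 - V{\left(-200 \right)} = 42110 - - 200 \left(2 - 200\right) = 42110 - \left(-200\right) \left(-198\right) = 42110 - 39600 = 2510$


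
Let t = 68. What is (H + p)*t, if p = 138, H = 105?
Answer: 16524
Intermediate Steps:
(H + p)*t = (105 + 138)*68 = 243*68 = 16524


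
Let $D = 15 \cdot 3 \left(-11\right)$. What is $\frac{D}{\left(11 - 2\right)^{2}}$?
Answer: $- \frac{55}{9} \approx -6.1111$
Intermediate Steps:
$D = -495$ ($D = 45 \left(-11\right) = -495$)
$\frac{D}{\left(11 - 2\right)^{2}} = - \frac{495}{\left(11 - 2\right)^{2}} = - \frac{495}{9^{2}} = - \frac{495}{81} = \left(-495\right) \frac{1}{81} = - \frac{55}{9}$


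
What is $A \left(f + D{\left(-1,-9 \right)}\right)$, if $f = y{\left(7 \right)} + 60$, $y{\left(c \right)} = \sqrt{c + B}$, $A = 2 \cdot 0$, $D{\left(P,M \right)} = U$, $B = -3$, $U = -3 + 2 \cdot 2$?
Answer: $0$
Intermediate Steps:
$U = 1$ ($U = -3 + 4 = 1$)
$D{\left(P,M \right)} = 1$
$A = 0$
$y{\left(c \right)} = \sqrt{-3 + c}$ ($y{\left(c \right)} = \sqrt{c - 3} = \sqrt{-3 + c}$)
$f = 62$ ($f = \sqrt{-3 + 7} + 60 = \sqrt{4} + 60 = 2 + 60 = 62$)
$A \left(f + D{\left(-1,-9 \right)}\right) = 0 \left(62 + 1\right) = 0 \cdot 63 = 0$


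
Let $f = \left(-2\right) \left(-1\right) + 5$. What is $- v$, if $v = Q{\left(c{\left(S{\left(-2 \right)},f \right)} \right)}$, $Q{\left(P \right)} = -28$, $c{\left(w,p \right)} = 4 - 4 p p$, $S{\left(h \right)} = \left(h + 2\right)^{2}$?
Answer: $28$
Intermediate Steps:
$f = 7$ ($f = 2 + 5 = 7$)
$S{\left(h \right)} = \left(2 + h\right)^{2}$
$c{\left(w,p \right)} = 4 - 4 p^{2}$
$v = -28$
$- v = \left(-1\right) \left(-28\right) = 28$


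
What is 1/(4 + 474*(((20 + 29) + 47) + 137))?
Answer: 1/110446 ≈ 9.0542e-6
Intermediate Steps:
1/(4 + 474*(((20 + 29) + 47) + 137)) = 1/(4 + 474*((49 + 47) + 137)) = 1/(4 + 474*(96 + 137)) = 1/(4 + 474*233) = 1/(4 + 110442) = 1/110446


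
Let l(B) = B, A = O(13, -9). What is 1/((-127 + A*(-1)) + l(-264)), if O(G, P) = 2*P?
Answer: -1/373 ≈ -0.0026810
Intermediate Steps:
A = -18 (A = 2*(-9) = -18)
1/((-127 + A*(-1)) + l(-264)) = 1/((-127 - 18*(-1)) - 264) = 1/((-127 + 18) - 264) = 1/(-109 - 264) = 1/(-373) = -1/373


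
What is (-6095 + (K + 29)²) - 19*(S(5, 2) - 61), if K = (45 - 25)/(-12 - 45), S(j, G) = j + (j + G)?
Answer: -14111147/3249 ≈ -4343.2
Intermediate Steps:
S(j, G) = G + 2*j (S(j, G) = j + (G + j) = G + 2*j)
K = -20/57 (K = 20/(-57) = 20*(-1/57) = -20/57 ≈ -0.35088)
(-6095 + (K + 29)²) - 19*(S(5, 2) - 61) = (-6095 + (-20/57 + 29)²) - 19*((2 + 2*5) - 61) = (-6095 + (1633/57)²) - 19*((2 + 10) - 61) = (-6095 + 2666689/3249) - 19*(12 - 61) = -17135966/3249 - 19*(-49) = -17135966/3249 + 931 = -14111147/3249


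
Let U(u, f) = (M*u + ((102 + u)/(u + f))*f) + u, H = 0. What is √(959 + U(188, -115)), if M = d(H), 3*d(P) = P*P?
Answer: √3677813/73 ≈ 26.271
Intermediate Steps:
d(P) = P²/3 (d(P) = (P*P)/3 = P²/3)
M = 0 (M = (⅓)*0² = (⅓)*0 = 0)
U(u, f) = u + f*(102 + u)/(f + u) (U(u, f) = (0*u + ((102 + u)/(u + f))*f) + u = (0 + ((102 + u)/(f + u))*f) + u = (0 + f*(102 + u)/(f + u)) + u = f*(102 + u)/(f + u) + u = u + f*(102 + u)/(f + u))
√(959 + U(188, -115)) = √(959 + (188² + 102*(-115) + 2*(-115)*188)/(-115 + 188)) = √(959 + (35344 - 11730 - 43240)/73) = √(959 + (1/73)*(-19626)) = √(959 - 19626/73) = √(50381/73) = √3677813/73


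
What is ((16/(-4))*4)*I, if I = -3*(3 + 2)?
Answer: 240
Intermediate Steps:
I = -15 (I = -3*5 = -15)
((16/(-4))*4)*I = ((16/(-4))*4)*(-15) = ((16*(-¼))*4)*(-15) = -4*4*(-15) = -16*(-15) = 240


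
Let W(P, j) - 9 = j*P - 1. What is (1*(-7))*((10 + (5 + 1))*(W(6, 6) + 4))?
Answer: -5376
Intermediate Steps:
W(P, j) = 8 + P*j (W(P, j) = 9 + (j*P - 1) = 9 + (P*j - 1) = 9 + (-1 + P*j) = 8 + P*j)
(1*(-7))*((10 + (5 + 1))*(W(6, 6) + 4)) = (1*(-7))*((10 + (5 + 1))*((8 + 6*6) + 4)) = -7*(10 + 6)*((8 + 36) + 4) = -112*(44 + 4) = -112*48 = -7*768 = -5376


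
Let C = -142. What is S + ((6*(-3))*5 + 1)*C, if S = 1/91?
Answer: 1150059/91 ≈ 12638.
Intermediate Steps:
S = 1/91 ≈ 0.010989
S + ((6*(-3))*5 + 1)*C = 1/91 + ((6*(-3))*5 + 1)*(-142) = 1/91 + (-18*5 + 1)*(-142) = 1/91 + (-90 + 1)*(-142) = 1/91 - 89*(-142) = 1/91 + 12638 = 1150059/91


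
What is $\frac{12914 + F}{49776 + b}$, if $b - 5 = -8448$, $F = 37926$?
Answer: $\frac{50840}{41333} \approx 1.23$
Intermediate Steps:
$b = -8443$ ($b = 5 - 8448 = -8443$)
$\frac{12914 + F}{49776 + b} = \frac{12914 + 37926}{49776 - 8443} = \frac{50840}{41333}$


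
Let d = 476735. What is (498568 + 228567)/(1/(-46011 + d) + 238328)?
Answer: 313194495740/102653589473 ≈ 3.0510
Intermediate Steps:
(498568 + 228567)/(1/(-46011 + d) + 238328) = (498568 + 228567)/(1/(-46011 + 476735) + 238328) = 727135/(1/430724 + 238328) = 727135/(102653589473/430724) = 727135*(430724/102653589473) = 313194495740/102653589473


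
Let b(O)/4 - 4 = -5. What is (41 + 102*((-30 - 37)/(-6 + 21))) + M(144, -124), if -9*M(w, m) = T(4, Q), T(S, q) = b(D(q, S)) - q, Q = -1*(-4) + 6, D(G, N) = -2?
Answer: -18587/45 ≈ -413.04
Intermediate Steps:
b(O) = -4 (b(O) = 16 + 4*(-5) = 16 - 20 = -4)
Q = 10 (Q = 4 + 6 = 10)
T(S, q) = -4 - q
M(w, m) = 14/9 (M(w, m) = -(-4 - 1*10)/9 = -(-4 - 10)/9 = -1/9*(-14) = 14/9)
(41 + 102*((-30 - 37)/(-6 + 21))) + M(144, -124) = (41 + 102*((-30 - 37)/(-6 + 21))) + 14/9 = (41 + 102*(-67/15)) + 14/9 = (41 - 2278/5) + 14/9 = -2073/5 + 14/9 = -18587/45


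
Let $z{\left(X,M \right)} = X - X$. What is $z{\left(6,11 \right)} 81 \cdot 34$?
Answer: $0$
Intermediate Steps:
$z{\left(X,M \right)} = 0$
$z{\left(6,11 \right)} 81 \cdot 34 = 0 \cdot 81 \cdot 34 = 0 \cdot 34 = 0$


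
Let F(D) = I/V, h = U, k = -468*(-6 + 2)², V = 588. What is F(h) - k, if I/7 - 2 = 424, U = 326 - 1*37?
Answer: 104903/14 ≈ 7493.1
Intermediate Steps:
U = 289 (U = 326 - 37 = 289)
I = 2982 (I = 14 + 7*424 = 14 + 2968 = 2982)
k = -7488 (k = -468*(-4)² = -468*16 = -7488)
h = 289
F(D) = 71/14 (F(D) = 2982/588 = 2982*(1/588) = 71/14)
F(h) - k = 71/14 - 1*(-7488) = 71/14 + 7488 = 104903/14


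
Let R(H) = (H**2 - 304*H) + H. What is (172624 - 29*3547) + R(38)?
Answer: 59691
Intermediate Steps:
R(H) = H**2 - 303*H
(172624 - 29*3547) + R(38) = (172624 - 29*3547) + 38*(-303 + 38) = (172624 - 102863) + 38*(-265) = 69761 - 10070 = 59691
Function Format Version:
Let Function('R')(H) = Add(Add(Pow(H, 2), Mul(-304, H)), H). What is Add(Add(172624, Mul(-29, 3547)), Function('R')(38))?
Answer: 59691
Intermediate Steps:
Function('R')(H) = Add(Pow(H, 2), Mul(-303, H))
Add(Add(172624, Mul(-29, 3547)), Function('R')(38)) = Add(Add(172624, Mul(-29, 3547)), Mul(38, Add(-303, 38))) = Add(Add(172624, -102863), Mul(38, -265)) = Add(69761, -10070) = 59691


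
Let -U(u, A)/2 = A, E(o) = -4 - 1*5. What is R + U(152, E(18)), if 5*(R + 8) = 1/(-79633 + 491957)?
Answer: 20616201/2061620 ≈ 10.000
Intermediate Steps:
E(o) = -9 (E(o) = -4 - 5 = -9)
U(u, A) = -2*A
R = -16492959/2061620 (R = -8 + 1/(5*(-79633 + 491957)) = -8 + (1/5)/412324 = -8 + (1/5)*(1/412324) = -8 + 1/2061620 = -16492959/2061620 ≈ -8.0000)
R + U(152, E(18)) = -16492959/2061620 - 2*(-9) = -16492959/2061620 + 18 = 20616201/2061620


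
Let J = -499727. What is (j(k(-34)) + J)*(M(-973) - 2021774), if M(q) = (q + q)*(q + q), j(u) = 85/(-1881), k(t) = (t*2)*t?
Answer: -1659209777673224/1881 ≈ -8.8209e+11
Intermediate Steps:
k(t) = 2*t² (k(t) = (2*t)*t = 2*t²)
j(u) = -85/1881 (j(u) = 85*(-1/1881) = -85/1881)
M(q) = 4*q² (M(q) = (2*q)*(2*q) = 4*q²)
(j(k(-34)) + J)*(M(-973) - 2021774) = (-85/1881 - 499727)*(4*(-973)² - 2021774) = -939986572*(4*946729 - 2021774)/1881 = -939986572*(3786916 - 2021774)/1881 = -939986572/1881*1765142 = -1659209777673224/1881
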